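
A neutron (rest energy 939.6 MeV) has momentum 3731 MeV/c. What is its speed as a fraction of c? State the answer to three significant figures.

βγ = pc/(mc²) = 3731/939.6 = 3.9708.
Since γ² = 1 + (βγ)² = 16.7673, γ = √16.7673 = 4.09479, and β = (βγ)/γ = 3.9708/4.09479 = 0.970.

0.970c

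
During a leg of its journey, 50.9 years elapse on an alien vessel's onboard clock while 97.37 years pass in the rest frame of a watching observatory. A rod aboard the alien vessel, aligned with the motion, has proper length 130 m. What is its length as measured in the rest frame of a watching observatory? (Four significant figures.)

From Δt = γΔτ: γ = 97.37/50.9 = 1.91297.
The rod contracts by the same γ: 130 m / 1.91297 = 67.96 m.

67.96 m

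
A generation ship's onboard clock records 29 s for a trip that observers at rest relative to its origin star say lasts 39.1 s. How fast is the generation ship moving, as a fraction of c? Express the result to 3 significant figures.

γ = Δt/Δτ = 39.1/29 = 1.3483.
β = √(1 − 1/γ²) = √(1 − 0.550081) = √0.449919 = 0.671.

0.671c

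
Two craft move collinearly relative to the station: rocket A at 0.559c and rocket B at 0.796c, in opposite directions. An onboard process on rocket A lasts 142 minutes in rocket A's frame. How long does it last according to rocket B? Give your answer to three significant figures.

409 minutes

The velocity of rocket A relative to rocket B is (0.559 + 0.796)c / (1 + 0.559×0.796) = 0.93774c; relative speed 0.93774c.
At |u| = 0.93774c, γ = (1 − 0.879356)^(−1/2) = 2.879.
Rocket A's interval is proper; time dilation gives Δt_B = γΔτ = 2.879 × 142 minutes = 409 minutes.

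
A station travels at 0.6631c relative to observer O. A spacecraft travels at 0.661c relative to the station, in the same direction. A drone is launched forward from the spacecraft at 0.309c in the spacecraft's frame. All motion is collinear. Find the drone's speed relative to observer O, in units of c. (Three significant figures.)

0.957c

First combine the drone and spacecraft (S''→S'): u₁ = (0.309 + 0.661)/(1 + 0.309×0.661) = 0.97/1.204249 = 0.80548.
Then combine with the station (S'→S): u = (0.80548 + 0.6631)/(1 + 0.80548×0.6631) = 1.46858/1.534113788 = 0.95728.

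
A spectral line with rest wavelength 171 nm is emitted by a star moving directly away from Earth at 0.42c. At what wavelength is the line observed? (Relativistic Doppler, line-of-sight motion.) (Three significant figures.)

Relativistic Doppler for wavelength: λ_obs = λ_src · √((1+β)/(1−β)).
With β = 0.42: factor = √(1.42/0.58) = 1.5647.
λ_obs = 171 × 1.5647 = 268 nm.

268 nm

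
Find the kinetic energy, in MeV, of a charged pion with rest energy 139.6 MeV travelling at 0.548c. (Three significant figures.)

γ = 1/√(1 − β²) = 1/√(1 − 0.300304) = 1/√0.699696 = 1/0.836478 = 1.19549.
Kinetic energy: K = (γ − 1)mc² = (1.19549 − 1) × 139.6 MeV = 0.19549 × 139.6 = 27.3 MeV.

27.3 MeV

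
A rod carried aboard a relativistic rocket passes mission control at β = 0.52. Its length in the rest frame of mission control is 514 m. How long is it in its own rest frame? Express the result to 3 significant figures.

602 m

Lorentz factor: γ = (1 − 0.2704)^(−1/2) = 1.1707.
Proper length: L₀ = γ·L = 1.1707 × 514 = 602 m.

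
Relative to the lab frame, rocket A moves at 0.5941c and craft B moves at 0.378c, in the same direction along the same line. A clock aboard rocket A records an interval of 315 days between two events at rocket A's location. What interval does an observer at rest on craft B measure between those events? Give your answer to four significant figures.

Transform rocket A's velocity into craft B's frame: (0.5941 − 0.378)/(1 − 0.5941·0.378) = 0.2161/0.7754302, so the relative speed is 0.27868c.
γ for this relative speed: γ = 1/√(1 − 0.0776625) = 1.0413.
The clock on rocket A records proper time, so craft B measures Δt = γΔτ = 1.0413 × 315 = 328.0 days.

328.0 days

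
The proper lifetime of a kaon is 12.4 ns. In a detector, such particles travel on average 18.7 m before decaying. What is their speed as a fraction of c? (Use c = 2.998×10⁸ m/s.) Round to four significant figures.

d = βγcτ ⇒ βγ = d/(cτ) = 18.70 m / (3.71752 m) = 5.0302.
β = (βγ)/√(1+(βγ)²) = 5.0302/√26.3029 = 0.9808.

0.9808c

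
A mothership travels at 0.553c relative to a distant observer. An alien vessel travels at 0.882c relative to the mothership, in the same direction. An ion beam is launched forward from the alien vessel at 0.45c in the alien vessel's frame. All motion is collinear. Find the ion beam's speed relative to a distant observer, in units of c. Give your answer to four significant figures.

Apply u = (u'+v)/(1+u'v) twice. Ion beam in the mothership frame: (0.45+0.882)/(1+0.45·0.882) = 1.332/1.3969 = 0.95354c.
That velocity, transformed to the rest frame of a distant observer: (0.95354+0.553)/(1+0.95354·0.553) = 1.50654/1.52730762 = 0.9864c.

0.9864c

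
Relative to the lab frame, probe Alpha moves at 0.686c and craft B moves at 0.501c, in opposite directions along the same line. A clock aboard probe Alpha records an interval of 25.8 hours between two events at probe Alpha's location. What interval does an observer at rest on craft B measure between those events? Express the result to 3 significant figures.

Transform probe Alpha's velocity into craft B's frame: (0.686 + 0.501)/(1 + 0.686·0.501) = 1.187/1.343686, so the relative speed is 0.88339c.
γ for this relative speed: γ = 1/√(1 − 0.780378) = 2.1338.
The clock on probe Alpha records proper time, so craft B measures Δt = γΔτ = 2.1338 × 25.8 = 55.1 hours.

55.1 hours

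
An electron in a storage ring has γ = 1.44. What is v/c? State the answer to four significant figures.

β = √(1 − 1/γ²) = √(1 − 1/2.0736) = √0.517747 = 0.7195.

0.7195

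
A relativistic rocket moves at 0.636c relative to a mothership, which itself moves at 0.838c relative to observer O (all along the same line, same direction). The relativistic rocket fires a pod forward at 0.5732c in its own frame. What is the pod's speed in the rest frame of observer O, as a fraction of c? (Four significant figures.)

First combine the pod and relativistic rocket (S''→S'): u₁ = (0.5732 + 0.636)/(1 + 0.5732×0.636) = 1.2092/1.3645552 = 0.88615.
Then combine with the mothership (S'→S): u = (0.88615 + 0.838)/(1 + 0.88615×0.838) = 1.72415/1.7425937 = 0.98942.

0.9894c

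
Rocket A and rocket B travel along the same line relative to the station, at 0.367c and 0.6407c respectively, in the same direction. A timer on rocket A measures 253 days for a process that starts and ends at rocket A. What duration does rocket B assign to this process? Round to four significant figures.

The velocity of rocket A relative to rocket B is (0.367 − 0.6407)c / (1 − 0.367×0.6407) = −0.35784c; relative speed 0.35784c.
γ for this relative speed: γ = 1/√(1 − 0.128049) = 1.0709.
The clock on rocket A records proper time, so rocket B measures Δt = γΔτ = 1.0709 × 253 = 270.9 days.

270.9 days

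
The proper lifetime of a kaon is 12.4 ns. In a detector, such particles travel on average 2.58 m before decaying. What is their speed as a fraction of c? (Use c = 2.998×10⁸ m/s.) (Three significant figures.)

0.570c

Lab distance = (lab lifetime)·v = γτ·βc, so βγ = d/(cτ) = 2.580/(2.998×10⁸ × 1.240×10^-8) = 0.69401.
With βγ = 0.69401: γ² = 1 + (βγ)² = 1.48165, and β = (βγ)/γ = 0.69401/1.21723 = 0.570.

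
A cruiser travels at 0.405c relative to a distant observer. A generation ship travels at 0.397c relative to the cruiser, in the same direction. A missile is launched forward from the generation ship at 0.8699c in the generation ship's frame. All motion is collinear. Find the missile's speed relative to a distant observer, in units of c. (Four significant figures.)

0.9749c

Compose velocities in two stages. Stage 1 (into S'): u₁ = (0.8699+0.397)/(1+0.8699×0.397) = 0.94169.
Stage 2 (into S): u = (0.94169+0.405)/(1+0.94169×0.405) = 0.97488, so the speed is 0.9749c.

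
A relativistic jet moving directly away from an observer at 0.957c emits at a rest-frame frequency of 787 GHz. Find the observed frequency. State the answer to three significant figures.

117 GHz

Relativistic Doppler (source moving away): f_obs = f_src · √((1−β)/(1+β)).
With β = 0.957: factor = √(0.043/1.957) = 0.14823.
f_obs = 787 × 0.14823 = 117 GHz.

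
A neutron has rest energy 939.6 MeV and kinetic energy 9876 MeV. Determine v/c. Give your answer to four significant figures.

K = (γ−1)mc², so γ = 1 + 9876/939.6 = 11.511.
Then v/c = √(1 − γ⁻²) = √(1 − 0.00754699) = √0.99245301 = 0.9962.

0.9962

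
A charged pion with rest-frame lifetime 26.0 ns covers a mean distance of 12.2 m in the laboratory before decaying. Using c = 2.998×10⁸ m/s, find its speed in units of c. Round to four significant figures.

0.8427c

Let x = d/(cτ) = 12.20 m / (2.998×10⁸ m/s × 2.600×10^-8 s) = 1.5651. Since d = βγcτ, x = βγ = β/√(1−β²).
Solving: β² = x²/(1+x²) = 2.44954/3.44954 = 0.710106, so β = 0.8427.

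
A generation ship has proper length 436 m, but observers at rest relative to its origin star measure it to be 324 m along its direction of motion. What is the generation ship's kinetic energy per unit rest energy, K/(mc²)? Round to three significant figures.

0.346

γ = L₀/L = 436/324 = 1.34568.
Since K = (γ−1)mc², K/(mc²) = 1.34568 − 1 = 0.346.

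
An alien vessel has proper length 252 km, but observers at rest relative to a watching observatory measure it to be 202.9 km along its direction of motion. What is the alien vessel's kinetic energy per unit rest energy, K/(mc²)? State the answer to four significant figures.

γ = L₀/L = 252/202.9 = 1.24199.
Since K = (γ−1)mc², K/(mc²) = 1.24199 − 1 = 0.2420.

0.2420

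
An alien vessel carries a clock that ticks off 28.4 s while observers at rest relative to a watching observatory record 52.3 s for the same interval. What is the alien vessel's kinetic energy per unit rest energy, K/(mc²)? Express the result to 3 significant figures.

The time-dilation ratio gives γ = 52.3/28.4 = 1.84155.
Since K = (γ−1)mc², K/(mc²) = 1.84155 − 1 = 0.842.

0.842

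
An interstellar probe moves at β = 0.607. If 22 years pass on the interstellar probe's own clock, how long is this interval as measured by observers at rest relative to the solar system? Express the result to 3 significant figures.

27.7 years

Lorentz factor: γ = (1 − 0.368449)^(−1/2) = 1.2583.
The onboard clock measures proper time, so the interval in the rest frame of the solar system is dilated: Δt = γ·Δτ = 1.2583 × 22 years = 27.7 years.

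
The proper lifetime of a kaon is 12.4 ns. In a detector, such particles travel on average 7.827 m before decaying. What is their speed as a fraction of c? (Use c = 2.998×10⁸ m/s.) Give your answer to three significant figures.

0.903c

Let x = d/(cτ) = 7.827 m / (2.998×10⁸ m/s × 1.240×10^-8 s) = 2.1054. Since d = βγcτ, x = βγ = β/√(1−β²).
Solving: β² = x²/(1+x²) = 4.43271/5.43271 = 0.81593, so β = 0.903.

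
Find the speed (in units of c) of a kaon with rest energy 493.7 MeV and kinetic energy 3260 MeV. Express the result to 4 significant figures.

0.9913c

γ = 1 + K/(mc²) = 1 + 3260/493.7 = 7.6032.
β = √(1 − 1/γ²) = √(1 − 0.0172984) = √0.9827016 = 0.9913.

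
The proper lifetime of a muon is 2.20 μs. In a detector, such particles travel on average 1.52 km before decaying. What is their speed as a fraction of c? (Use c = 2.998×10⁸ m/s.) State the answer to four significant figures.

0.9174c

Let x = d/(cτ) = 1520 m / (2.998×10⁸ m/s × 2.200×10^-6 s) = 2.3046. Since d = βγcτ, x = βγ = β/√(1−β²).
Solving: β² = x²/(1+x²) = 5.31118/6.31118 = 0.841551, so β = 0.9174.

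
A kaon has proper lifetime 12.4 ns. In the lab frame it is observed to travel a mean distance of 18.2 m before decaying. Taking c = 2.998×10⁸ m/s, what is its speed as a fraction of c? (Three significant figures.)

d = βγcτ ⇒ βγ = d/(cτ) = 18.20 m / (3.71752 m) = 4.8957.
β = (βγ)/√(1+(βγ)²) = 4.8957/√24.9679 = 0.980.

0.980c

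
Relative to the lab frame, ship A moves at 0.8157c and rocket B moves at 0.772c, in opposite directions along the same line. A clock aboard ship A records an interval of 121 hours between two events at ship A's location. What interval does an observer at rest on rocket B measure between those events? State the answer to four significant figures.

536.3 hours

Speed of ship A in rocket B's frame: u = (v_A + v_B)/(1 + v_A v_B/c²) = (0.8157 + 0.772)/(1 + 0.8157×0.772) = 1.5877/1.6297204 = 0.97422; |u| = 0.97422c.
At |u| = 0.97422c, γ = (1 − 0.949105)^(−1/2) = 4.4326.
Ship A's interval is proper; time dilation gives Δt_B = γΔτ = 4.4326 × 121 hours = 536.3 hours.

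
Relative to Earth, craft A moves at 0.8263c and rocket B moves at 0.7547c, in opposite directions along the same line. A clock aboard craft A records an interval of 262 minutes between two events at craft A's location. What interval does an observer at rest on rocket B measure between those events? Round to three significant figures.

1150 minutes

Transform craft A's velocity into rocket B's frame: (0.8263 + 0.7547)/(1 + 0.8263·0.7547) = 1.581/1.62360861, so the relative speed is 0.97376c.
At |u| = 0.97376c, γ = (1 − 0.948209)^(−1/2) = 4.3941.
The clock on craft A records proper time, so rocket B measures Δt = γΔτ = 4.3941 × 262 = 1150 minutes.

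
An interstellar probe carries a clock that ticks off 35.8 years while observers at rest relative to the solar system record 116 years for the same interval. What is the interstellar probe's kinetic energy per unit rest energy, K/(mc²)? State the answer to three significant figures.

From Δt = γΔτ: γ = 116/35.8 = 3.24022.
K/(mc²) = γ − 1 = 3.24022 − 1 = 2.24.

2.24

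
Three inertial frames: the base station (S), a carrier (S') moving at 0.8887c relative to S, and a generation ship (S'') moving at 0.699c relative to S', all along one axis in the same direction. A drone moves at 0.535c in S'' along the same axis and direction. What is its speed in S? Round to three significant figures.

0.994c

Compose velocities in two stages. Stage 1 (into S'): u₁ = (0.535+0.699)/(1+0.535×0.699) = 0.89813.
Stage 2 (into S): u = (0.89813+0.8887)/(1+0.89813×0.8887) = 0.99369, so the speed is 0.994c.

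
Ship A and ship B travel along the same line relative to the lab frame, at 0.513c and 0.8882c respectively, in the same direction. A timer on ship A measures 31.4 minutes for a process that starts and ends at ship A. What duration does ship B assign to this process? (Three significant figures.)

43.3 minutes

The velocity of ship A relative to ship B is (0.513 − 0.8882)c / (1 − 0.513×0.8882) = −0.68926c; relative speed 0.68926c.
γ for this relative speed: γ = 1/√(1 − 0.475079) = 1.3802.
Ship A's interval is proper; time dilation gives Δt_B = γΔτ = 1.3802 × 31.4 minutes = 43.3 minutes.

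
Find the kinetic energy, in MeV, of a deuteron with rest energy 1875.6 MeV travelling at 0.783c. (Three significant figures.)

β² = 0.613089, so γ = 1/√0.386911 = 1.60766.
Kinetic energy: K = (γ − 1)mc² = (1.60766 − 1) × 1875.6 MeV = 0.60766 × 1875.6 = 1140 MeV.

1140 MeV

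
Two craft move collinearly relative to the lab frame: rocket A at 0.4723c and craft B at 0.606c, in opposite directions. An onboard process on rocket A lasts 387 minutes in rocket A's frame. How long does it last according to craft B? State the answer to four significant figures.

709.9 minutes

The velocity of rocket A relative to craft B is (0.4723 + 0.606)c / (1 + 0.4723×0.606) = 0.83835c; relative speed 0.83835c.
γ for this relative speed: γ = 1/√(1 − 0.702831) = 1.8344.
The clock on rocket A records proper time, so craft B measures Δt = γΔτ = 1.8344 × 387 = 709.9 minutes.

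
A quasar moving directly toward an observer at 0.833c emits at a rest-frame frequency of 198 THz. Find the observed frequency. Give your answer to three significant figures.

Relativistic Doppler (source moving toward): f_obs = f_src · √((1+β)/(1−β)).
With β = 0.833: factor = √(1.833/0.167) = 3.313.
f_obs = 198 × 3.313 = 656 THz.

656 THz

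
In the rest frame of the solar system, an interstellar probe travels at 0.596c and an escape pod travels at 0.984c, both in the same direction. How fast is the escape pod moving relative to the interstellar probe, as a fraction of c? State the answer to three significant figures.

Transform to the interstellar probe's frame: u' = (u − v)/(1 − uv/c²).
u' = (0.984 − 0.596)/(1 − 0.984×0.596) = 0.388/0.413536 = 0.93825.
Speed in the interstellar probe's frame: 0.938c (in the same direction).

0.938c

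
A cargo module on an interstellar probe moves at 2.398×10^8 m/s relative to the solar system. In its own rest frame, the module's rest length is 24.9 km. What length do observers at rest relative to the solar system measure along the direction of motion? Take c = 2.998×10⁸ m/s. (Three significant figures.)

β = v/c = (2.398×10^8 m/s)/(2.998×10⁸ m/s) = 0.799867.
With β = 0.799867, γ = 1/√(1 − 0.799867²) = 1/√0.3602128 = 1.6662.
Along the direction of motion the measured length is L₀/γ = 24.9/1.6662 = 14.9 km.

14.9 km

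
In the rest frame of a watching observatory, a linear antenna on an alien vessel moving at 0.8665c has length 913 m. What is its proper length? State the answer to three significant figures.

β² = 0.75082225, so γ = 1/√0.24917775 = 2.0033.
Proper length: L₀ = γ·L = 2.0033 × 913 = 1830 m.

1830 m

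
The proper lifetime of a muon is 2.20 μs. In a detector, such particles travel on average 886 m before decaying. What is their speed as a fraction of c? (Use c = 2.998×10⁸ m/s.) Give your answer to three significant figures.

Let x = d/(cτ) = 886.0 m / (2.998×10⁸ m/s × 2.200×10^-6 s) = 1.3433. Since d = βγcτ, x = βγ = β/√(1−β²).
Solving: β² = x²/(1+x²) = 1.80445/2.80445 = 0.643424, so β = 0.802.

0.802c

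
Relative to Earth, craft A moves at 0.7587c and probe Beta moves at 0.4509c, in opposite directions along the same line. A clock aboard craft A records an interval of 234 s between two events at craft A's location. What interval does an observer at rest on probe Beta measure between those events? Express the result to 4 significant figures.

Transform craft A's velocity into probe Beta's frame: (0.7587 + 0.4509)/(1 + 0.7587·0.4509) = 1.2096/1.34209783, so the relative speed is 0.90128c.
γ for this relative speed: γ = 1/√(1 − 0.812306) = 2.3082.
The clock on craft A records proper time, so probe Beta measures Δt = γΔτ = 2.3082 × 234 = 540.1 s.

540.1 s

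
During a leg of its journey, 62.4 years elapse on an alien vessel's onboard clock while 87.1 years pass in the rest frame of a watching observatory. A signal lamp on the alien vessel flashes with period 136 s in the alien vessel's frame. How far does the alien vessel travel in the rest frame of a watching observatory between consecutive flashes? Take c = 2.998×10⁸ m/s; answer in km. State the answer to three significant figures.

3.97×10^7 km

From Δt = γΔτ: γ = 87.1/62.4 = 1.39583.
β = √(1 − 1/γ²) = 0.69767. Lab-frame period = γτ = 1.39583×136 s = 189.83 s. Distance = βc × γτ = 0.69767 × 2.998×10⁸ m/s × 189.83 s = 3.9705×10^10 m = 3.97×10^7 km.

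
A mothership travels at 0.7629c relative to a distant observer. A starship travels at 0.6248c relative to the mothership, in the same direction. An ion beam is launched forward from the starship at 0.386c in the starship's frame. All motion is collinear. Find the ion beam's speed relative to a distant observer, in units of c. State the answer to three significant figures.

Apply u = (u'+v)/(1+u'v) twice. Ion beam in the mothership frame: (0.386+0.6248)/(1+0.386·0.6248) = 1.0108/1.2411728 = 0.81439c.
That velocity, transformed to the rest frame of a distant observer: (0.81439+0.7629)/(1+0.81439·0.7629) = 1.57729/1.621298131 = 0.97286c.

0.973c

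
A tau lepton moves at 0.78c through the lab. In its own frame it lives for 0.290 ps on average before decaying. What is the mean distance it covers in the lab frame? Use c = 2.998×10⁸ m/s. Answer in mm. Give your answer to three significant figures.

0.108 mm

γ = 1/√(1 − β²) = 1/√(1 − 0.6084) = 1/√0.3916 = 1/0.62578 = 1.598.
Lab-frame lifetime: Δt = γτ = 1.598 × 0.290 ps = 0.46342 ps.
Distance: d = vΔt = 0.78 × 2.998×10⁸ m/s × 4.6342×10^-13 s = 1.08×10^-4 m = 0.108 mm.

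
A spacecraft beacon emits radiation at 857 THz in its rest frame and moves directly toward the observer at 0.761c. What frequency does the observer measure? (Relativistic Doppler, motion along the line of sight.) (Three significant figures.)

Relativistic Doppler (source moving toward): f_obs = f_src · √((1+β)/(1−β)).
With β = 0.761: factor = √(1.761/0.239) = 2.7144.
f_obs = 857 × 2.7144 = 2330 THz.

2330 THz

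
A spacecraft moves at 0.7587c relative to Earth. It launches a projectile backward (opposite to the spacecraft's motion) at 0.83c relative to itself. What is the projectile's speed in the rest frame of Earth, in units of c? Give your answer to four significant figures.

In units of c, u = (u' + v)/(1 + u'v) with u' = −0.83 and v = 0.7587.
Numerator: −0.83 + 0.7587 = −0.0713. Denominator: 1 + (−0.83)(0.7587) = 0.370279.
u = −0.0713/0.370279 = −0.19256, so the speed is 0.1926c.

0.1926c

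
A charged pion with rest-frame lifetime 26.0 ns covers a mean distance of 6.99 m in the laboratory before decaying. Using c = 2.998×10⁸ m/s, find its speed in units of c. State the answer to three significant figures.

0.668c

Lab distance = (lab lifetime)·v = γτ·βc, so βγ = d/(cτ) = 6.990/(2.998×10⁸ × 2.600×10^-8) = 0.89675.
With βγ = 0.89675: γ² = 1 + (βγ)² = 1.804161, and β = (βγ)/γ = 0.89675/1.34319 = 0.668.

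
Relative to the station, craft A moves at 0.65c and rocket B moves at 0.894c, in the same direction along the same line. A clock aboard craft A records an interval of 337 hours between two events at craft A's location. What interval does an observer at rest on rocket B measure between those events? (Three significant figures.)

The velocity of craft A relative to rocket B is (0.65 − 0.894)c / (1 − 0.65×0.894) = −0.58248c; relative speed 0.58248c.
γ for this relative speed: γ = 1/√(1 − 0.339283) = 1.2302.
Craft A's interval is proper; time dilation gives Δt_B = γΔτ = 1.2302 × 337 hours = 415 hours.

415 hours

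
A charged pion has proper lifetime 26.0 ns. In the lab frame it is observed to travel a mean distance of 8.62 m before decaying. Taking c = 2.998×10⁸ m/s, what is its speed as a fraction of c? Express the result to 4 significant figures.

0.7417c

Let x = d/(cτ) = 8.620 m / (2.998×10⁸ m/s × 2.600×10^-8 s) = 1.1059. Since d = βγcτ, x = βγ = β/√(1−β²).
Solving: β² = x²/(1+x²) = 1.22301/2.22301 = 0.550159, so β = 0.7417.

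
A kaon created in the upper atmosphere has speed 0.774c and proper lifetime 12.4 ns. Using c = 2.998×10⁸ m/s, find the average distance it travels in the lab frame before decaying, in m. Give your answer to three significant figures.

β² = 0.599076, so γ = 1/√0.400924 = 1.5793.
Lab-frame lifetime: Δt = γτ = 1.5793 × 12.4 ns = 19.583 ns.
Distance: d = vΔt = 0.774 × 2.998×10⁸ m/s × 1.9583×10^-8 s = 4.54 m.

4.54 m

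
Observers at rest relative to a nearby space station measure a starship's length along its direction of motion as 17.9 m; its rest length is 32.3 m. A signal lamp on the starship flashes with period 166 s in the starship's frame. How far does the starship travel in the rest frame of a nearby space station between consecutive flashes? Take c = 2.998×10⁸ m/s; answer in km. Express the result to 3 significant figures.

7.48×10^7 km

From L = L₀/γ: γ = 32.3/17.9 = 1.80447.
β = √(1 − 1/γ²) = 0.8324. Lab-frame period = γτ = 1.80447×166 s = 299.54 s. Distance = βc × γτ = 0.8324 × 2.998×10⁸ m/s × 299.54 s = 7.4751×10^10 m = 7.48×10^7 km.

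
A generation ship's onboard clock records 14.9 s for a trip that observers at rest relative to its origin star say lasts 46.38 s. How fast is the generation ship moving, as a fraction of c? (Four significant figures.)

γ = Δt/Δτ = 46.38/14.9 = 3.1128.
β = √(1 − 1/γ²) = √(1 − 0.103204) = √0.896796 = 0.9470.

0.9470c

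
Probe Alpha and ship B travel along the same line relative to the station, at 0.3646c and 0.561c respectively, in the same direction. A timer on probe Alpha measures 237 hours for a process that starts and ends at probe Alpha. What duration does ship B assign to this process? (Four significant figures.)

244.6 hours

Speed of probe Alpha in ship B's frame: u = (v_A − v_B)/(1 − v_A v_B/c²) = (0.3646 − 0.561)/(1 − 0.3646×0.561) = −0.1964/0.7954594 = −0.2469; |u| = 0.2469c.
γ for this relative speed: γ = 1/√(1 − 0.0609596) = 1.0319.
The clock on probe Alpha records proper time, so ship B measures Δt = γΔτ = 1.0319 × 237 = 244.6 hours.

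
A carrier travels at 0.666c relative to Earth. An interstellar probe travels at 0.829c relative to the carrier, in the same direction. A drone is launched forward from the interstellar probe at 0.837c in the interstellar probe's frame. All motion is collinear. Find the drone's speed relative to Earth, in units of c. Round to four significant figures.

0.9967c

Compose velocities in two stages. Stage 1 (into S'): u₁ = (0.837+0.829)/(1+0.837×0.829) = 0.98354.
Stage 2 (into S): u = (0.98354+0.666)/(1+0.98354×0.666) = 0.99668, so the speed is 0.9967c.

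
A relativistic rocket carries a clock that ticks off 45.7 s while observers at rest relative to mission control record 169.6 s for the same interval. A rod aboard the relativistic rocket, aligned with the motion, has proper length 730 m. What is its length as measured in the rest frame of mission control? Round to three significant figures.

197 m

From Δt = γΔτ: γ = 169.6/45.7 = 3.71116.
The rod contracts by the same γ: 730 m / 3.71116 = 197 m.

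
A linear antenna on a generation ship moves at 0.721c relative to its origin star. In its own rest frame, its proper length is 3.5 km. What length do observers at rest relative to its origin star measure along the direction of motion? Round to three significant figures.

2.43 km

With β = 0.721, γ = 1/√(1 − 0.721²) = 1/√0.480159 = 1.4431.
Length contraction: L = L₀/γ = 3.5/1.4431 = 2.43 km.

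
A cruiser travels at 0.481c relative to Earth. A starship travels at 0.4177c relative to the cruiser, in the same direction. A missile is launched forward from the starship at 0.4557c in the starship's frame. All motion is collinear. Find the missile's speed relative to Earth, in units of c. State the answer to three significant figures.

0.898c

Apply u = (u'+v)/(1+u'v) twice. Missile in the cruiser frame: (0.4557+0.4177)/(1+0.4557·0.4177) = 0.8734/1.19034589 = 0.73374c.
That velocity, transformed to the rest frame of Earth: (0.73374+0.481)/(1+0.73374·0.481) = 1.21474/1.35292894 = 0.89786c.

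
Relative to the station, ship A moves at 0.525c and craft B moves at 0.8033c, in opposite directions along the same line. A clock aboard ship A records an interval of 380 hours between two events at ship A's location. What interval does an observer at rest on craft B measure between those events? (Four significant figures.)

Transform ship A's velocity into craft B's frame: (0.525 + 0.8033)/(1 + 0.525·0.8033) = 1.3283/1.4217325, so the relative speed is 0.93428c.
γ for this relative speed: γ = 1/√(1 − 0.872879) = 2.8047.
The clock on ship A records proper time, so craft B measures Δt = γΔτ = 2.8047 × 380 = 1066 hours.

1066 hours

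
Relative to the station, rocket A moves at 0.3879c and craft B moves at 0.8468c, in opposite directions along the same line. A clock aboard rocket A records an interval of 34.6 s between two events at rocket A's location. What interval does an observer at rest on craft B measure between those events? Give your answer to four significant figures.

93.76 s

Transform rocket A's velocity into craft B's frame: (0.3879 + 0.8468)/(1 + 0.3879·0.8468) = 1.2347/1.32847372, so the relative speed is 0.92941c.
γ for this relative speed: γ = 1/√(1 − 0.863803) = 2.7097.
The clock on rocket A records proper time, so craft B measures Δt = γΔτ = 2.7097 × 34.6 = 93.76 s.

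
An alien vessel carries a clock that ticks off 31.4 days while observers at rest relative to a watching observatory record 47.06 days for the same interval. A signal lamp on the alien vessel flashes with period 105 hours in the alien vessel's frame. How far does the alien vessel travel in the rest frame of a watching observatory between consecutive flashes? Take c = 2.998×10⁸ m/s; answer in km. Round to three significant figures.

1.27×10^11 km

From Δt = γΔτ: γ = 47.06/31.4 = 1.49873.
β = √(1 − 1/γ²) = 0.74485. Lab-frame period = γτ = 1.49873×105 hours = 157.37 hours. Distance = βc × γτ = 0.74485 × 2.998×10⁸ m/s × 566532 s = 1.2651×10^14 m = 1.27×10^11 km.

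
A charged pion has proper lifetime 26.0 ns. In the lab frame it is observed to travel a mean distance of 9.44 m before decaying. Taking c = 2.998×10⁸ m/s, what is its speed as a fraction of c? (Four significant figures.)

Lab distance = (lab lifetime)·v = γτ·βc, so βγ = d/(cτ) = 9.440/(2.998×10⁸ × 2.600×10^-8) = 1.2111.
With βγ = 1.2111: γ² = 1 + (βγ)² = 2.46676, and β = (βγ)/γ = 1.2111/1.57059 = 0.7711.

0.7711c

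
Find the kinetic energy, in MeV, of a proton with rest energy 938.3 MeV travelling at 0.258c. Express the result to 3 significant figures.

32.9 MeV

Lorentz factor: γ = (1 − 0.066564)^(−1/2) = 1.035041.
Kinetic energy: K = (γ − 1)mc² = (1.035041 − 1) × 938.3 MeV = 0.035041 × 938.3 = 32.9 MeV.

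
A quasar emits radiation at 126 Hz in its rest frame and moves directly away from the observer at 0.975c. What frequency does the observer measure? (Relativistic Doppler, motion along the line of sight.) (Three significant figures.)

Relativistic Doppler (source moving away): f_obs = f_src · √((1−β)/(1+β)).
With β = 0.975: factor = √(0.025/1.975) = 0.11251.
f_obs = 126 × 0.11251 = 14.2 Hz.

14.2 Hz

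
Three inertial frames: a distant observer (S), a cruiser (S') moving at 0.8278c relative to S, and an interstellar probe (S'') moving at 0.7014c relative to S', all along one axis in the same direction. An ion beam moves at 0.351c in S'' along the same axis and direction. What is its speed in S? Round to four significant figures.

First combine the ion beam and interstellar probe (S''→S'): u₁ = (0.351 + 0.7014)/(1 + 0.351×0.7014) = 1.0524/1.2461914 = 0.84449.
Then combine with the cruiser (S'→S): u = (0.84449 + 0.8278)/(1 + 0.84449×0.8278) = 1.67229/1.699068822 = 0.98424.

0.9842c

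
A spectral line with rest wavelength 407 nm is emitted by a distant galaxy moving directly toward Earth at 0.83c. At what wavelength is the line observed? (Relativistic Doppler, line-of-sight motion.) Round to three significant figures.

Relativistic Doppler for wavelength: λ_obs = λ_src · √((1−β)/(1+β)).
With β = 0.83: factor = √(0.17/1.83) = 0.30479.
λ_obs = 407 × 0.30479 = 124 nm.

124 nm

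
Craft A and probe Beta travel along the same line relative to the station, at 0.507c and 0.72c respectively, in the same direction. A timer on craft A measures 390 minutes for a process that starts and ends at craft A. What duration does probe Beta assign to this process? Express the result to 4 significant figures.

414.0 minutes

Speed of craft A in probe Beta's frame: u = (v_A − v_B)/(1 − v_A v_B/c²) = (0.507 − 0.72)/(1 − 0.507×0.72) = −0.213/0.63496 = −0.33545; |u| = 0.33545c.
At |u| = 0.33545c, γ = (1 − 0.112527)^(−1/2) = 1.0615.
Craft A's interval is proper; time dilation gives Δt_B = γΔτ = 1.0615 × 390 minutes = 414.0 minutes.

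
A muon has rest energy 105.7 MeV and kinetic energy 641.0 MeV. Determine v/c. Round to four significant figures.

0.9899

γ = 1 + K/(mc²) = 1 + 641.0/105.7 = 7.0643.
β = √(1 − 1/γ²) = √(1 − 0.0200383) = √0.9799617 = 0.9899.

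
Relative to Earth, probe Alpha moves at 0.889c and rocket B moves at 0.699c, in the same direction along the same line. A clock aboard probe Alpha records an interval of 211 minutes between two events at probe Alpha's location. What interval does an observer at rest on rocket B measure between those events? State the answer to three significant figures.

The velocity of probe Alpha relative to rocket B is (0.889 − 0.699)c / (1 − 0.889×0.699) = 0.50186c; relative speed 0.50186c.
γ for this relative speed: γ = 1/√(1 − 0.251863) = 1.1561.
The clock on probe Alpha records proper time, so rocket B measures Δt = γΔτ = 1.1561 × 211 = 244 minutes.

244 minutes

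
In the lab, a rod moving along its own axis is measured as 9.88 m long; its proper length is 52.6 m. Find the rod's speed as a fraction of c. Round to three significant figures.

Length contraction gives γ = L₀/L = 52.6/9.88 = 5.3239.
β = √(1 − 1/γ²) = √0.964719 = 0.982.

0.982c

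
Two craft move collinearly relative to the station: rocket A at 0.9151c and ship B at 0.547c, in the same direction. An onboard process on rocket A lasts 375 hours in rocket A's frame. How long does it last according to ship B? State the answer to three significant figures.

555 hours

Speed of rocket A in ship B's frame: u = (v_A − v_B)/(1 − v_A v_B/c²) = (0.9151 − 0.547)/(1 − 0.9151×0.547) = 0.3681/0.4994403 = 0.73703; |u| = 0.73703c.
At |u| = 0.73703c, γ = (1 − 0.543213)^(−1/2) = 1.4796.
The clock on rocket A records proper time, so ship B measures Δt = γΔτ = 1.4796 × 375 = 555 hours.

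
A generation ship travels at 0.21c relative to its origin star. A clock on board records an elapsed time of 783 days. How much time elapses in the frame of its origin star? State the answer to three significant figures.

γ = 1/√(1 − β²) = 1/√(1 − 0.0441) = 1/√0.9559 = 1/0.977701 = 1.0228.
Time dilation: Δt = γ·Δτ = 1.0228 × 783 = 801 days.

801 days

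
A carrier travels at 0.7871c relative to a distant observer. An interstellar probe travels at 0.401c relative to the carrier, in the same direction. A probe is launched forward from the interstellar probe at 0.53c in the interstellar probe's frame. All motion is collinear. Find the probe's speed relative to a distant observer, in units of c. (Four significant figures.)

0.9692c

First combine the probe and interstellar probe (S''→S'): u₁ = (0.53 + 0.401)/(1 + 0.53×0.401) = 0.931/1.21253 = 0.76782.
Then combine with the carrier (S'→S): u = (0.76782 + 0.7871)/(1 + 0.76782×0.7871) = 1.55492/1.604351122 = 0.96919.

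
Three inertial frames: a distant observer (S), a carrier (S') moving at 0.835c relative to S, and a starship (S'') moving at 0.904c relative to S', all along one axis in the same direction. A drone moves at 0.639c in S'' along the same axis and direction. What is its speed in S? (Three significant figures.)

0.998c

First combine the drone and starship (S''→S'): u₁ = (0.639 + 0.904)/(1 + 0.639×0.904) = 1.543/1.577656 = 0.97803.
Then combine with the carrier (S'→S): u = (0.97803 + 0.835)/(1 + 0.97803×0.835) = 1.81303/1.81665505 = 0.998.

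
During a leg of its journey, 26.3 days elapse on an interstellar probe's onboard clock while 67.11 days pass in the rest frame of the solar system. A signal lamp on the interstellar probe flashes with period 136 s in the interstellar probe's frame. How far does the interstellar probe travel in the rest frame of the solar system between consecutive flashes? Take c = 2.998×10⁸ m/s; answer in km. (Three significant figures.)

γ = Δt/Δτ = 67.11/26.3 = 2.55171.
β = √(1 − 1/γ²) = 0.92001. Lab-frame period = γτ = 2.55171×136 s = 347.03 s. Distance = βc × γτ = 0.92001 × 2.998×10⁸ m/s × 347.03 s = 9.5717×10^10 m = 9.57×10^7 km.

9.57×10^7 km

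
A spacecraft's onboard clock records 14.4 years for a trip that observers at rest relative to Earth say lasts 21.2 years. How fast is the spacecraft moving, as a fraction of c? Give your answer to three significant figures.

0.734c

γ = Δt/Δτ = 21.2/14.4 = 1.4722.
β = √(1 − 1/γ²) = √(1 − 0.461388) = √0.538612 = 0.734.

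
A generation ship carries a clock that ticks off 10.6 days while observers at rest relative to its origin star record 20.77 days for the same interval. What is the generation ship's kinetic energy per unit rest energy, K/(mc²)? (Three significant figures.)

The time-dilation ratio gives γ = 20.77/10.6 = 1.95943.
K/(mc²) = γ − 1 = 1.95943 − 1 = 0.959.

0.959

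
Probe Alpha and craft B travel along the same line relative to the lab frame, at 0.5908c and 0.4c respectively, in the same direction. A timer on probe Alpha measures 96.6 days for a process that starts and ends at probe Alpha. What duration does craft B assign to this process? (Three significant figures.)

Speed of probe Alpha in craft B's frame: u = (v_A − v_B)/(1 − v_A v_B/c²) = (0.5908 − 0.4)/(1 − 0.5908×0.4) = 0.1908/0.76368 = 0.24984; |u| = 0.24984c.
At |u| = 0.24984c, γ = (1 − 0.06242)^(−1/2) = 1.0328.
Probe Alpha's interval is proper; time dilation gives Δt_B = γΔτ = 1.0328 × 96.6 days = 99.8 days.

99.8 days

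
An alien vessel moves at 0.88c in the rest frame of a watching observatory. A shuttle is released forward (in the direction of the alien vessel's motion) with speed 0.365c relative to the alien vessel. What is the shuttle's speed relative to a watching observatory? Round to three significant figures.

0.942c

In units of c, u = (u' + v)/(1 + u'v) with u' = 0.365 and v = 0.88.
Numerator: 0.365 + 0.88 = 1.245. Denominator: 1 + (0.365)(0.88) = 1.3212.
u = 1.245/1.3212 = 0.94233, so the speed is 0.942c.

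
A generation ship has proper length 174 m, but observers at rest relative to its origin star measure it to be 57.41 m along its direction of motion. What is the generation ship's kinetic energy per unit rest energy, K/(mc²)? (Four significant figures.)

2.031

From L = L₀/γ: γ = 174/57.41 = 3.03083.
Since K = (γ−1)mc², K/(mc²) = 3.03083 − 1 = 2.031.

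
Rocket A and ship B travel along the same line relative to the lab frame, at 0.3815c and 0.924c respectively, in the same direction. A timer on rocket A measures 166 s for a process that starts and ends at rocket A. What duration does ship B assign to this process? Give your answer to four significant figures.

304.1 s

The velocity of rocket A relative to ship B is (0.3815 − 0.924)c / (1 − 0.3815×0.924) = −0.83785c; relative speed 0.83785c.
γ for this relative speed: γ = 1/√(1 − 0.701993) = 1.8318.
Rocket A's interval is proper; time dilation gives Δt_B = γΔτ = 1.8318 × 166 s = 304.1 s.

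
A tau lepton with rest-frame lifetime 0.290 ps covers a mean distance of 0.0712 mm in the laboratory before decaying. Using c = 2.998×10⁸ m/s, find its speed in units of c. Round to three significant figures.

Lab distance = (lab lifetime)·v = γτ·βc, so βγ = d/(cτ) = 7.120×10^-5/(2.998×10⁸ × 2.900×10^-13) = 0.81894.
With βγ = 0.81894: γ² = 1 + (βγ)² = 1.670663, and β = (βγ)/γ = 0.81894/1.29254 = 0.634.

0.634c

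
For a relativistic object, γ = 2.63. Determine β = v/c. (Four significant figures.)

β = √(1 − 1/γ²) = √(1 − 1/6.9169) = √0.855427 = 0.9249.

0.9249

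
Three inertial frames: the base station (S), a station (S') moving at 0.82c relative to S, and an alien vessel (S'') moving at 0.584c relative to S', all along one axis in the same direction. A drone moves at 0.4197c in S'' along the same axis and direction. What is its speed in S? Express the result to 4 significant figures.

0.9790c

Compose velocities in two stages. Stage 1 (into S'): u₁ = (0.4197+0.584)/(1+0.4197×0.584) = 0.80612.
Stage 2 (into S): u = (0.80612+0.82)/(1+0.80612×0.82) = 0.97899, so the speed is 0.9790c.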